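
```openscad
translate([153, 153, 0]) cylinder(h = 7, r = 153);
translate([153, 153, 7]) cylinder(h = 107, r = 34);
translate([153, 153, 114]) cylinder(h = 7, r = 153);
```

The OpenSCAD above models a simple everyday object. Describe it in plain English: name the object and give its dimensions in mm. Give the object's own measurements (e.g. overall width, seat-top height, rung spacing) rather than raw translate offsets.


A spool: two coaxial disc flanges of radius 153 mm and thickness 7 mm, joined by a core cylinder of radius 34 mm and height 107 mm. The lower flange rests on z = 0 and the three cylinders share a vertical axis.


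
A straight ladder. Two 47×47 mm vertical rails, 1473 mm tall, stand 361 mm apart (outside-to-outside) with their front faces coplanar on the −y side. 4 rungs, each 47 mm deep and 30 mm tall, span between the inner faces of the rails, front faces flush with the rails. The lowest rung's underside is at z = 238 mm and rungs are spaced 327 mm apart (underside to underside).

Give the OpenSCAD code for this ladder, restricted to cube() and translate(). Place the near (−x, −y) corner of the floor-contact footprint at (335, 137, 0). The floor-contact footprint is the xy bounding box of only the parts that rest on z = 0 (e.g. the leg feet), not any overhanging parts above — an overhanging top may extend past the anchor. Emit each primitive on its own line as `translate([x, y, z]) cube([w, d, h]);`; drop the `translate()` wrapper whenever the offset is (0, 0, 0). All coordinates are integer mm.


translate([335, 137, 0]) cube([47, 47, 1473]);
translate([649, 137, 0]) cube([47, 47, 1473]);
translate([382, 137, 238]) cube([267, 47, 30]);
translate([382, 137, 565]) cube([267, 47, 30]);
translate([382, 137, 892]) cube([267, 47, 30]);
translate([382, 137, 1219]) cube([267, 47, 30]);


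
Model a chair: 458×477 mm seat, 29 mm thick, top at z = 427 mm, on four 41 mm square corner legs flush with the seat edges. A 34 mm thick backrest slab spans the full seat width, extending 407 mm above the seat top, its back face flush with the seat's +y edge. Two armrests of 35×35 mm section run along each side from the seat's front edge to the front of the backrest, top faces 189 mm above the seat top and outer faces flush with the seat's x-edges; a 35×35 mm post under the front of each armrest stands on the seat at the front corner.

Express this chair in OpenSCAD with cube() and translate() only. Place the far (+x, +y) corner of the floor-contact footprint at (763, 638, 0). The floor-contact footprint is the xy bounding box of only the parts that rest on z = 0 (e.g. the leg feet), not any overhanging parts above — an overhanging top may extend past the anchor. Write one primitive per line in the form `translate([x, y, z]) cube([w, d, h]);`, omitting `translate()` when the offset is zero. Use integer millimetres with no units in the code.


// leg_h = 427 - 29 = 398
// arm post h = 189 - 35 = 154
translate([305, 161, 398]) cube([458, 477, 29]);
translate([305, 161, 0]) cube([41, 41, 398]);
translate([722, 161, 0]) cube([41, 41, 398]);
translate([305, 597, 0]) cube([41, 41, 398]);
translate([722, 597, 0]) cube([41, 41, 398]);
translate([305, 604, 427]) cube([458, 34, 407]);
translate([305, 161, 581]) cube([35, 443, 35]);
translate([728, 161, 581]) cube([35, 443, 35]);
translate([305, 161, 427]) cube([35, 35, 154]);
translate([728, 161, 427]) cube([35, 35, 154]);


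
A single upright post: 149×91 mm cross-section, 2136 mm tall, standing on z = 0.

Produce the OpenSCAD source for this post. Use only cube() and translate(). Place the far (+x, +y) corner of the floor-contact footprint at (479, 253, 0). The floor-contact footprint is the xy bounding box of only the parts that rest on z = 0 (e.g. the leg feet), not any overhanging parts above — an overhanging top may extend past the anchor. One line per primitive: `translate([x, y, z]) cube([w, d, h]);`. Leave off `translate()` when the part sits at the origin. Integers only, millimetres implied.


translate([330, 162, 0]) cube([149, 91, 2136]);


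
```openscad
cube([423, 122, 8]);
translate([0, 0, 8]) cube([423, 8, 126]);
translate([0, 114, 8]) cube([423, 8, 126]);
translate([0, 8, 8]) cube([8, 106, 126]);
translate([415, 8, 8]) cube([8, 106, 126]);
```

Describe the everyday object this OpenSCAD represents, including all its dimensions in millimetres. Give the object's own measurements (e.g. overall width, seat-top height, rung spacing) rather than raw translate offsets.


An open-topped rectangular box: outside dimensions 423×122×134 mm, with a uniform wall and base thickness of 8 mm. The base is a full 423×122 slab on the floor; four walls sit on top of the base. The front and back walls (the −y and +y sides) span the full width; the two side walls fit between them.


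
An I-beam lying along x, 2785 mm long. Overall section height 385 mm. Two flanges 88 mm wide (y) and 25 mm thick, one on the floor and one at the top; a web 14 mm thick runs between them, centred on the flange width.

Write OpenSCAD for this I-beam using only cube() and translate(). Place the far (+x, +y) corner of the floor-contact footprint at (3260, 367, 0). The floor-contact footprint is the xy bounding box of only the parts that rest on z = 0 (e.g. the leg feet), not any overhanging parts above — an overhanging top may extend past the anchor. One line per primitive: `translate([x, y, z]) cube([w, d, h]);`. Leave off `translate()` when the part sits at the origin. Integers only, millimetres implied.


translate([475, 279, 0]) cube([2785, 88, 25]);
translate([475, 316, 25]) cube([2785, 14, 335]);
translate([475, 279, 360]) cube([2785, 88, 25]);


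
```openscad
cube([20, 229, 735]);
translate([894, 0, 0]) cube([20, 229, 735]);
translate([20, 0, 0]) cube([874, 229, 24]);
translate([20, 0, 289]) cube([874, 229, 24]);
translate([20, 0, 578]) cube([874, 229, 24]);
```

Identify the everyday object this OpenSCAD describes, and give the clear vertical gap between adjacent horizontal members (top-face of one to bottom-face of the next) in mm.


A bookshelf. The clear shelf gap is 265 mm.

Two tall side panels with 3 horizontal boards between them — a bookshelf. The first two shelf undersides are at z = 0 and z = 289; with shelf thickness 24, the clear gap is 289 − 0 − 24 = 265 mm.


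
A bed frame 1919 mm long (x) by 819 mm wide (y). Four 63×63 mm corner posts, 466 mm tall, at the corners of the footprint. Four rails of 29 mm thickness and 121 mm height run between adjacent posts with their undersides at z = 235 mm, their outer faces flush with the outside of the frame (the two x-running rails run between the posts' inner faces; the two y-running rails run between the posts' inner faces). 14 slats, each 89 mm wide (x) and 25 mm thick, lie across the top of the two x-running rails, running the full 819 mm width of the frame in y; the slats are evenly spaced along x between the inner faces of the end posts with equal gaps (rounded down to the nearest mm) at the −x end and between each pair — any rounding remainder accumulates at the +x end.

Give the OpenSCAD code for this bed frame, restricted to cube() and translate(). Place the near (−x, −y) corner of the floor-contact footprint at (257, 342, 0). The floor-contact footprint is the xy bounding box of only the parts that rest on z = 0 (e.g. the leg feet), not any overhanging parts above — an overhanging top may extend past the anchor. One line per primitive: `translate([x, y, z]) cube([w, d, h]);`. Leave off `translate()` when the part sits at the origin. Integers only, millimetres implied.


translate([257, 342, 0]) cube([63, 63, 466]);
translate([257, 1098, 0]) cube([63, 63, 466]);
translate([2113, 342, 0]) cube([63, 63, 466]);
translate([2113, 1098, 0]) cube([63, 63, 466]);
translate([320, 342, 235]) cube([1793, 29, 121]);
translate([320, 1132, 235]) cube([1793, 29, 121]);
translate([257, 405, 235]) cube([29, 693, 121]);
translate([2147, 405, 235]) cube([29, 693, 121]);
translate([356, 342, 356]) cube([89, 819, 25]);
translate([481, 342, 356]) cube([89, 819, 25]);
translate([606, 342, 356]) cube([89, 819, 25]);
translate([731, 342, 356]) cube([89, 819, 25]);
translate([856, 342, 356]) cube([89, 819, 25]);
translate([981, 342, 356]) cube([89, 819, 25]);
translate([1106, 342, 356]) cube([89, 819, 25]);
translate([1231, 342, 356]) cube([89, 819, 25]);
translate([1356, 342, 356]) cube([89, 819, 25]);
translate([1481, 342, 356]) cube([89, 819, 25]);
translate([1606, 342, 356]) cube([89, 819, 25]);
translate([1731, 342, 356]) cube([89, 819, 25]);
translate([1856, 342, 356]) cube([89, 819, 25]);
translate([1981, 342, 356]) cube([89, 819, 25]);


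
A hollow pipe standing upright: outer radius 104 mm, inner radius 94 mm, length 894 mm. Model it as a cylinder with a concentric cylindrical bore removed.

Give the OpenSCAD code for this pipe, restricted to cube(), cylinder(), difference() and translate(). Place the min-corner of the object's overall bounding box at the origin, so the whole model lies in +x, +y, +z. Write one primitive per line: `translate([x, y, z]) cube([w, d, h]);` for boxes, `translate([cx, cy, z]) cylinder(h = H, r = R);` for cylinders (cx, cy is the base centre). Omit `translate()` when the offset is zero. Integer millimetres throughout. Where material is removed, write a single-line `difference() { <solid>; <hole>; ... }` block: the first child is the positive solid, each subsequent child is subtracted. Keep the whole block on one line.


difference() { translate([104, 104, 0]) cylinder(h = 894, r = 104); translate([104, 104, 0]) cylinder(h = 894, r = 94); }


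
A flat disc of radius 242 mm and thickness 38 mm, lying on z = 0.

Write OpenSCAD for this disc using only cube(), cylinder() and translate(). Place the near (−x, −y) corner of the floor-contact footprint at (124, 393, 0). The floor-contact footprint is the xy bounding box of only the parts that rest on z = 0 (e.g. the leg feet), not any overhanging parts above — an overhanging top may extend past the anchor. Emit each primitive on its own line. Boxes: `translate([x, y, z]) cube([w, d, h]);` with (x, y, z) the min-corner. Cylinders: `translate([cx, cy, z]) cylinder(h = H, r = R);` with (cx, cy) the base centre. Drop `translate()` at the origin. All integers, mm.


translate([366, 635, 0]) cylinder(h = 38, r = 242);


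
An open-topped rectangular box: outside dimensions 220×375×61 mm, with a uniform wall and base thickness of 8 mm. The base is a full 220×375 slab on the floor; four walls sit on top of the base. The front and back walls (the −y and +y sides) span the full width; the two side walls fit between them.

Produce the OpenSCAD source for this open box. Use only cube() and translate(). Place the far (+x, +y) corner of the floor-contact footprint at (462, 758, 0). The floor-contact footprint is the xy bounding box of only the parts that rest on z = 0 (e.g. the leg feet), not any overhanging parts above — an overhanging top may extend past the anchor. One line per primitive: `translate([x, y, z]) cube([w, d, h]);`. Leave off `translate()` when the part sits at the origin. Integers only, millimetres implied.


translate([242, 383, 0]) cube([220, 375, 8]);
translate([242, 383, 8]) cube([220, 8, 53]);
translate([242, 750, 8]) cube([220, 8, 53]);
translate([242, 391, 8]) cube([8, 359, 53]);
translate([454, 391, 8]) cube([8, 359, 53]);


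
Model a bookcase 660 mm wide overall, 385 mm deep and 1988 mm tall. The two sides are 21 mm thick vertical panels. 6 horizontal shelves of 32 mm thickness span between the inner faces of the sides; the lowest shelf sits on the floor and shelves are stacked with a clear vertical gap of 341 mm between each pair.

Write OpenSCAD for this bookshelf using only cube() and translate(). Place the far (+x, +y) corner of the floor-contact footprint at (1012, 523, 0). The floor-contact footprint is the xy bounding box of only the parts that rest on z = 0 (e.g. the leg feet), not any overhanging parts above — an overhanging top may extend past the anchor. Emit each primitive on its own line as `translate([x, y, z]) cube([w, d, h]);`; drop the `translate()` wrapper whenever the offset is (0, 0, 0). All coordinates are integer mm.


translate([352, 138, 0]) cube([21, 385, 1988]);
translate([991, 138, 0]) cube([21, 385, 1988]);
translate([373, 138, 0]) cube([618, 385, 32]);
translate([373, 138, 373]) cube([618, 385, 32]);
translate([373, 138, 746]) cube([618, 385, 32]);
translate([373, 138, 1119]) cube([618, 385, 32]);
translate([373, 138, 1492]) cube([618, 385, 32]);
translate([373, 138, 1865]) cube([618, 385, 32]);


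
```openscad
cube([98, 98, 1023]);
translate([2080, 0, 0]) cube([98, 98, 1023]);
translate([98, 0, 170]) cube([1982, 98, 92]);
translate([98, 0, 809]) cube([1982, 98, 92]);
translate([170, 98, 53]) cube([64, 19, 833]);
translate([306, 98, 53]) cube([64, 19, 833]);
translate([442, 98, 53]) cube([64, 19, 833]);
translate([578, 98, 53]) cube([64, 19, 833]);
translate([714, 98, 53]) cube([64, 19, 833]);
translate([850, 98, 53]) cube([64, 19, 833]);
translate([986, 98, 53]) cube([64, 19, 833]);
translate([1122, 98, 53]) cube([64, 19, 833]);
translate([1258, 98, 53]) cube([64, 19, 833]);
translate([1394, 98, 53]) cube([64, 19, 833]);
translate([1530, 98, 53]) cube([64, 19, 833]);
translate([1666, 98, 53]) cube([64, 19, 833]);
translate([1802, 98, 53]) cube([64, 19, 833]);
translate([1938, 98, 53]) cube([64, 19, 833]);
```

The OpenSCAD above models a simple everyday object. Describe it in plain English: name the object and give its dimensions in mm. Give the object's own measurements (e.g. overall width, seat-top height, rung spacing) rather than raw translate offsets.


A fence section. Two 98×98 mm posts, 1023 mm tall, stand on the floor with a clear span of 1982 mm between their inner faces. Two horizontal rails of 98×92 mm section span the gap between the posts with their undersides at z = 170 mm and z = 809 mm, flush with the posts' −y face. 14 pickets, each 64 mm wide, 19 mm thick and 833 mm tall, are fixed to the +y face of the rails with their bottoms at z = 53 mm, spaced across the span with a 72 mm gap after the −x post and between neighbouring pickets, with 78 mm left before the +x post.


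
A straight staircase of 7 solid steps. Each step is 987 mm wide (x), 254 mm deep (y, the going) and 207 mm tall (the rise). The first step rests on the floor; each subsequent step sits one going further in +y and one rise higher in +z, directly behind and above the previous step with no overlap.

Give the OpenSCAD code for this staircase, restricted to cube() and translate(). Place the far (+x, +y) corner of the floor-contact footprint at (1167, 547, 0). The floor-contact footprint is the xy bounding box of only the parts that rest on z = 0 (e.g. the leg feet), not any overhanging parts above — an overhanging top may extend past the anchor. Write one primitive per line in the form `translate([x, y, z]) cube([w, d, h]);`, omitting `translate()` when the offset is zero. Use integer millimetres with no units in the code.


translate([180, 293, 0]) cube([987, 254, 207]);
translate([180, 547, 207]) cube([987, 254, 207]);
translate([180, 801, 414]) cube([987, 254, 207]);
translate([180, 1055, 621]) cube([987, 254, 207]);
translate([180, 1309, 828]) cube([987, 254, 207]);
translate([180, 1563, 1035]) cube([987, 254, 207]);
translate([180, 1817, 1242]) cube([987, 254, 207]);


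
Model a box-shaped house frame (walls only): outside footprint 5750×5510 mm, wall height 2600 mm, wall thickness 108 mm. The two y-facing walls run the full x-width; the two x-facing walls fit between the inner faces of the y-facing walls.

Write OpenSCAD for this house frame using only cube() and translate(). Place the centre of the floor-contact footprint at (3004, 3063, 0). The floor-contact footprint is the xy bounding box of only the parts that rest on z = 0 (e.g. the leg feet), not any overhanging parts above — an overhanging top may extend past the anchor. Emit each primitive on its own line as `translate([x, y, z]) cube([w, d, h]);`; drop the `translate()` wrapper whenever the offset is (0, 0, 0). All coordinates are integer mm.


translate([129, 308, 0]) cube([5750, 108, 2600]);
translate([129, 5710, 0]) cube([5750, 108, 2600]);
translate([129, 416, 0]) cube([108, 5294, 2600]);
translate([5771, 416, 0]) cube([108, 5294, 2600]);


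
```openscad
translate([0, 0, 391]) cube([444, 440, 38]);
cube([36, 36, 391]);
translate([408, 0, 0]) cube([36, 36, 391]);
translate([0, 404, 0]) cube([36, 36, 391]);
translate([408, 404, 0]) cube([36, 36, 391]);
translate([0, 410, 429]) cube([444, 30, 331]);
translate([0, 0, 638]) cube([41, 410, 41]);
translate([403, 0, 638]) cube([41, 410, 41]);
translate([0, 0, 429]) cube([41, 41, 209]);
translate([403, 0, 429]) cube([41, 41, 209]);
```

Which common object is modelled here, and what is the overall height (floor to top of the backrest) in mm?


A chair. The overall height is 760 mm.

A slab on four corner posts with a tall panel at the back — a chair. The seat slab sits at z = 391 with thickness 38, and the 331 mm backrest starts at the seat top, so the overall height is 391 + 38 + 331 = 760 mm.


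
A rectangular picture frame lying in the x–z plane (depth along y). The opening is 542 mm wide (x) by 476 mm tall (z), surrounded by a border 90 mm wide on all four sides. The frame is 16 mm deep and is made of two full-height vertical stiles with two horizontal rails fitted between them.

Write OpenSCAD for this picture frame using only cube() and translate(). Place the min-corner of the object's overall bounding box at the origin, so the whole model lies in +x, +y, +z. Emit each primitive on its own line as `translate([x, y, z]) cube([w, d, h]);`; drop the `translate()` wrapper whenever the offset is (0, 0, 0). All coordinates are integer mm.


cube([90, 16, 656]);
translate([632, 0, 0]) cube([90, 16, 656]);
translate([90, 0, 0]) cube([542, 16, 90]);
translate([90, 0, 566]) cube([542, 16, 90]);


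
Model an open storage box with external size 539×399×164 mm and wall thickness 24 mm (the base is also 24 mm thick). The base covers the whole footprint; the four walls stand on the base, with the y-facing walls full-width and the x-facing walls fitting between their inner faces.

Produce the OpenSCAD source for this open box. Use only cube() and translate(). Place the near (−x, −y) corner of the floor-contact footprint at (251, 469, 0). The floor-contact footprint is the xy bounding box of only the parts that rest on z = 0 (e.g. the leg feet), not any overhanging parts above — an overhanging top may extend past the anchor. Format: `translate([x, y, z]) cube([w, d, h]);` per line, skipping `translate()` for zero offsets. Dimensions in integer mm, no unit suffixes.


translate([251, 469, 0]) cube([539, 399, 24]);
translate([251, 469, 24]) cube([539, 24, 140]);
translate([251, 844, 24]) cube([539, 24, 140]);
translate([251, 493, 24]) cube([24, 351, 140]);
translate([766, 493, 24]) cube([24, 351, 140]);


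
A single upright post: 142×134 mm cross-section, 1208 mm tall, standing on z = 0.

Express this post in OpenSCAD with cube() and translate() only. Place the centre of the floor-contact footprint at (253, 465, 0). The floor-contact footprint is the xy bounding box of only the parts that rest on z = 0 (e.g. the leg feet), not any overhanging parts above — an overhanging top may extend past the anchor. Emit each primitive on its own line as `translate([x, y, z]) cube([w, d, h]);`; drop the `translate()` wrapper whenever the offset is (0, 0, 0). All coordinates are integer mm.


translate([182, 398, 0]) cube([142, 134, 1208]);


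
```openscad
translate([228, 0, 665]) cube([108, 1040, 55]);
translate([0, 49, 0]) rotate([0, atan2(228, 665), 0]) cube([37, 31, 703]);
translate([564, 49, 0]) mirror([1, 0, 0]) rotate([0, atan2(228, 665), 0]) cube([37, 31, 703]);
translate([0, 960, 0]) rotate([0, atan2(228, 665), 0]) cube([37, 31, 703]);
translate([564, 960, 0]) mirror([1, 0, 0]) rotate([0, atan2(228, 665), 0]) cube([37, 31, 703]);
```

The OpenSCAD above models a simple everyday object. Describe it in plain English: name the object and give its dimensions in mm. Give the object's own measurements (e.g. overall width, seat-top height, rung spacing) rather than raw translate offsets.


A sawhorse. A 108×1040×55 mm beam (x, y, z) sits on two A-frame leg pairs. Each pair is two raked legs of 37×31 mm section (31 mm along y) splaying symmetrically in x. Each leg rises 665 mm vertically over 228 mm of horizontal reach and is 703 mm long along its own axis. Every leg's outer bottom edge rests on the floor and its outer top edge meets a bottom edge of the beam — the left legs (tilting toward +x) meet the beam's −x bottom edge, the right legs (their mirror images, tilting toward −x) meet its +x bottom edge — so the leg tops tuck under the beam, the beam's underside is 665 mm above the floor, and the feet are 564 mm apart outside-to-outside with the beam centred between them. The two leg pairs are set in 49 mm from either end of the beam.


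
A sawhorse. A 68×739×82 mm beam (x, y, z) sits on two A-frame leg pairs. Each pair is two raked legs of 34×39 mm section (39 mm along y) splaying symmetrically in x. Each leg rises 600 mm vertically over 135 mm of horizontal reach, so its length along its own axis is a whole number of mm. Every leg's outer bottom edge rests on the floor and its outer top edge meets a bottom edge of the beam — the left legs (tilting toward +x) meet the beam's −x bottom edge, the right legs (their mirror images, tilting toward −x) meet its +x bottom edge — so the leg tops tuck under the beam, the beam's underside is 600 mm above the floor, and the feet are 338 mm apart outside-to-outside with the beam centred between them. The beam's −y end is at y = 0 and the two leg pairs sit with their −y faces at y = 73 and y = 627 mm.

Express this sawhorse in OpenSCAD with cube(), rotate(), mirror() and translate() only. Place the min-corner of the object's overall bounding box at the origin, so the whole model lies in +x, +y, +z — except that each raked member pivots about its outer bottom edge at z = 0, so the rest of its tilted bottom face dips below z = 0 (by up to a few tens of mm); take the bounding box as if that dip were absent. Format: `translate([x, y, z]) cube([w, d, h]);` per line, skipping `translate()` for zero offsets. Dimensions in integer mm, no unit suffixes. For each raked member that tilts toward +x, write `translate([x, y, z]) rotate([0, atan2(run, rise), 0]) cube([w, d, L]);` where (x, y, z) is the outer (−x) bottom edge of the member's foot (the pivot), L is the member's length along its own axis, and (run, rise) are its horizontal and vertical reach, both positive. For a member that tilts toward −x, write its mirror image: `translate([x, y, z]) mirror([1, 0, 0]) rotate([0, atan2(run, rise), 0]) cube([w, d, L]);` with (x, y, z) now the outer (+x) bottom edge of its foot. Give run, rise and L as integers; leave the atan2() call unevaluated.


translate([135, 0, 600]) cube([68, 739, 82]);
translate([0, 73, 0]) rotate([0, atan2(135, 600), 0]) cube([34, 39, 615]);
translate([338, 73, 0]) mirror([1, 0, 0]) rotate([0, atan2(135, 600), 0]) cube([34, 39, 615]);
translate([0, 627, 0]) rotate([0, atan2(135, 600), 0]) cube([34, 39, 615]);
translate([338, 627, 0]) mirror([1, 0, 0]) rotate([0, atan2(135, 600), 0]) cube([34, 39, 615]);


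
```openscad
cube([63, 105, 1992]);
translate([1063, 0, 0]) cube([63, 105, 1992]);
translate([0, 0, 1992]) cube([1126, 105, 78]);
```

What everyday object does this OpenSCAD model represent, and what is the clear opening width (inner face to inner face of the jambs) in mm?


A door frame. The clear opening width is 1000 mm.

Two 1992 mm tall posts with a header on top — a door frame. The left jamb is 63 mm wide at x = 0; the right jamb starts at x = 1063. The clear opening is 1063 − 63 = 1000 mm.


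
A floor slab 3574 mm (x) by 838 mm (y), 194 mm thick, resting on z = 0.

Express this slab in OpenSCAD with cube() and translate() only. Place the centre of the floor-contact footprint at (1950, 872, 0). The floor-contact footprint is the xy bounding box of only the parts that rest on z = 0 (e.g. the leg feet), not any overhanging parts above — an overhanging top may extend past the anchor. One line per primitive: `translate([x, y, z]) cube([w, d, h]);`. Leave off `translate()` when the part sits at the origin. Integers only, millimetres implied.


translate([163, 453, 0]) cube([3574, 838, 194]);


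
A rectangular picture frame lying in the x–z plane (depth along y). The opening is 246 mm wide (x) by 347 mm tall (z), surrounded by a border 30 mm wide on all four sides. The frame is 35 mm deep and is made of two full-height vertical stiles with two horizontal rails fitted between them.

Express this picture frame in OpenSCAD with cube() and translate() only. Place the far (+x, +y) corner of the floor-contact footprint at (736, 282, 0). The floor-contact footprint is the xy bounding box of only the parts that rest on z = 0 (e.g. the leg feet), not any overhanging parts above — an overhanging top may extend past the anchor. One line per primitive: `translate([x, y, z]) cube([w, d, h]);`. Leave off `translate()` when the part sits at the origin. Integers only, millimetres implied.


translate([430, 247, 0]) cube([30, 35, 407]);
translate([706, 247, 0]) cube([30, 35, 407]);
translate([460, 247, 0]) cube([246, 35, 30]);
translate([460, 247, 377]) cube([246, 35, 30]);


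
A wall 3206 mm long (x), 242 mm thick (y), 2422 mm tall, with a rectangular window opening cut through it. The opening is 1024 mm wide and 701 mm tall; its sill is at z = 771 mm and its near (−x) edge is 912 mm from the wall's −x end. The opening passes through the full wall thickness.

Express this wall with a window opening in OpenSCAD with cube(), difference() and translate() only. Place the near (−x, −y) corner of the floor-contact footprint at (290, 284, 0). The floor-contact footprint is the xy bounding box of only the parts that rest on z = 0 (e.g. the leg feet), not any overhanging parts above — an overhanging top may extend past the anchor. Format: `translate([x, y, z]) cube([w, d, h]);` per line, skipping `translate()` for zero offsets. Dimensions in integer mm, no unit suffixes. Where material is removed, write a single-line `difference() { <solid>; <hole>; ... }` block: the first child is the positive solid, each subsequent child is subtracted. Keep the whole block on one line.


difference() { translate([290, 284, 0]) cube([3206, 242, 2422]); translate([1202, 284, 771]) cube([1024, 242, 701]); }


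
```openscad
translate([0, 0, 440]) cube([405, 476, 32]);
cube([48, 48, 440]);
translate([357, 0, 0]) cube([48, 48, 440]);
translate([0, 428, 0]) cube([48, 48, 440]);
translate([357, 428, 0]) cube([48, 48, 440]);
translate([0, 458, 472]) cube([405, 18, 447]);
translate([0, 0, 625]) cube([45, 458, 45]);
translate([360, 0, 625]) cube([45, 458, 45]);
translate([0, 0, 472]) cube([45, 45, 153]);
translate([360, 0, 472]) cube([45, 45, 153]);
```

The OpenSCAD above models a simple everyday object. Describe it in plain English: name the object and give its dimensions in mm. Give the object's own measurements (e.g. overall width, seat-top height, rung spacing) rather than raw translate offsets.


A chair. The seat is a 405×476×32 mm slab with its top at z = 472 mm, on four 48×48 mm corner legs (flush with the seat edges, standing on z = 0). A flat backrest 18 mm thick, 447 mm tall, spans the full seat width and rises from the seat top along its +y edge, rear face flush with the rear of the seat. Two armrests of 45×45 mm section run along each side from the seat's front edge to the front of the backrest, top faces 198 mm above the seat top and outer faces flush with the seat's x-edges; a 45×45 mm post under the front of each armrest stands on the seat at the front corner.


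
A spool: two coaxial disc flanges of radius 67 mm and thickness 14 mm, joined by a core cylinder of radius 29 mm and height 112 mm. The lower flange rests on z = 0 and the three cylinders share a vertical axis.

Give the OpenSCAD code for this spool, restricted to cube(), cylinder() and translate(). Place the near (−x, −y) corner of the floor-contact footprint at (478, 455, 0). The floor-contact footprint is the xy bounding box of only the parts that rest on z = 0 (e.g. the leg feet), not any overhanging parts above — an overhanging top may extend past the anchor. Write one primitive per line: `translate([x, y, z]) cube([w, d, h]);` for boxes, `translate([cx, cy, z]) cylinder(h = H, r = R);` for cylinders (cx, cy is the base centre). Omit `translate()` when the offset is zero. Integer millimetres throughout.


translate([545, 522, 0]) cylinder(h = 14, r = 67);
translate([545, 522, 14]) cylinder(h = 112, r = 29);
translate([545, 522, 126]) cylinder(h = 14, r = 67);


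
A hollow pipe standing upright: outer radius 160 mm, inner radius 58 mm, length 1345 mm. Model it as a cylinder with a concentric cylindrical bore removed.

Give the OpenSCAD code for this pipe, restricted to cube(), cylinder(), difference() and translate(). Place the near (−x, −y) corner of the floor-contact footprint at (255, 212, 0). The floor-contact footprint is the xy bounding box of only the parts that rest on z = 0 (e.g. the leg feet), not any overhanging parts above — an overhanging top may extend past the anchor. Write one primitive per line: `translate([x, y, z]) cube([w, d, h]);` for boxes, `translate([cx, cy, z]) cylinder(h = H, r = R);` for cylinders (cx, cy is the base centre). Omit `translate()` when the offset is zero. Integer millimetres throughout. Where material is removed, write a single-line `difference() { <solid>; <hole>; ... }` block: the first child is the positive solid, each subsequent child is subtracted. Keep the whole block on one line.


difference() { translate([415, 372, 0]) cylinder(h = 1345, r = 160); translate([415, 372, 0]) cylinder(h = 1345, r = 58); }


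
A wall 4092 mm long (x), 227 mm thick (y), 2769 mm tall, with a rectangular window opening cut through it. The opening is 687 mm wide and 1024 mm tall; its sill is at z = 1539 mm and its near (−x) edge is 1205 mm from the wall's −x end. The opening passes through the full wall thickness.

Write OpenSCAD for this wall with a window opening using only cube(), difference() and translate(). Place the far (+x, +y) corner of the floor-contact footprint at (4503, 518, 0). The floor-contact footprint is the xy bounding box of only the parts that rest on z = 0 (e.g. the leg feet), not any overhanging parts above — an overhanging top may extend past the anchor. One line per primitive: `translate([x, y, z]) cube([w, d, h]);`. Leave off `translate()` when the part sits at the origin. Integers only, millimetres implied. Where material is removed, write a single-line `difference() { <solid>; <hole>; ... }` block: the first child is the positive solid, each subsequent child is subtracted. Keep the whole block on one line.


difference() { translate([411, 291, 0]) cube([4092, 227, 2769]); translate([1616, 291, 1539]) cube([687, 227, 1024]); }


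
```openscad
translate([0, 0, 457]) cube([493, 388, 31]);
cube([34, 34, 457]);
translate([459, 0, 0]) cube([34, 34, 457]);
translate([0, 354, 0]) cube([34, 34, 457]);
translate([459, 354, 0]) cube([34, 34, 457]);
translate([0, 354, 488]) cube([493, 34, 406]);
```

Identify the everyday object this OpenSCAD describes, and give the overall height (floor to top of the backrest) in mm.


A chair. The overall height is 894 mm.

A slab on four corner posts with a tall panel at the back — a chair. The seat slab sits at z = 457 with thickness 31, and the 406 mm backrest starts at the seat top, so the overall height is 457 + 31 + 406 = 894 mm.


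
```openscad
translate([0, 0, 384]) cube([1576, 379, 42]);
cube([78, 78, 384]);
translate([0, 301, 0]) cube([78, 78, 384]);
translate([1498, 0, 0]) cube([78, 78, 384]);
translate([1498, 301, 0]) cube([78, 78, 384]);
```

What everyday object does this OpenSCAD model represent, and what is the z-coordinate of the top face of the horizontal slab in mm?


A bench. The seat-top height is 426 mm.

A long slab on four corner posts — a bench. The slab sits at z = 384 with thickness 42, so the top is 384 + 42 = 426 mm.


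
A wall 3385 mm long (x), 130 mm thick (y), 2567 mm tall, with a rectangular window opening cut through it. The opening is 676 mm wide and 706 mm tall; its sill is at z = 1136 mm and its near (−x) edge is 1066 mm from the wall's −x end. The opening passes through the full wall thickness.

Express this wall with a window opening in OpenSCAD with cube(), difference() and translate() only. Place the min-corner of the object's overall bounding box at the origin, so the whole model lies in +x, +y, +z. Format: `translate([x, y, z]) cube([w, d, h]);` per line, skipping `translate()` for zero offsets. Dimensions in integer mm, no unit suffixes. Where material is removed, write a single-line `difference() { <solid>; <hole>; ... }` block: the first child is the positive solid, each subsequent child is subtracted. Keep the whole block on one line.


difference() { cube([3385, 130, 2567]); translate([1066, 0, 1136]) cube([676, 130, 706]); }


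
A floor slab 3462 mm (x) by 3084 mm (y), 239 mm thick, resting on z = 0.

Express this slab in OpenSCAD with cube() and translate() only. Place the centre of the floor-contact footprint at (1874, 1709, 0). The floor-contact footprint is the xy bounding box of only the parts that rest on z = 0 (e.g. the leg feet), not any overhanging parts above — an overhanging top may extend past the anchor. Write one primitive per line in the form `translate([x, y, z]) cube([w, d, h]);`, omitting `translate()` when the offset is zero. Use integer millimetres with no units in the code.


translate([143, 167, 0]) cube([3462, 3084, 239]);


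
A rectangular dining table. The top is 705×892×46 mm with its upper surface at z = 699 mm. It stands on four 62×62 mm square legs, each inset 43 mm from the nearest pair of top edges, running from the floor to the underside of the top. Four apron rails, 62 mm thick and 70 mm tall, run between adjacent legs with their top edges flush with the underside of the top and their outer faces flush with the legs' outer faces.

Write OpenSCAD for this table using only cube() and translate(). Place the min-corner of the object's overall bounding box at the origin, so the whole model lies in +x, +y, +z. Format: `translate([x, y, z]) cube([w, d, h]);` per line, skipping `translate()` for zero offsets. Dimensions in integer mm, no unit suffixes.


translate([0, 0, 653]) cube([705, 892, 46]);
translate([43, 43, 0]) cube([62, 62, 653]);
translate([600, 43, 0]) cube([62, 62, 653]);
translate([43, 787, 0]) cube([62, 62, 653]);
translate([600, 787, 0]) cube([62, 62, 653]);
translate([105, 43, 583]) cube([495, 62, 70]);
translate([105, 787, 583]) cube([495, 62, 70]);
translate([43, 105, 583]) cube([62, 682, 70]);
translate([600, 105, 583]) cube([62, 682, 70]);


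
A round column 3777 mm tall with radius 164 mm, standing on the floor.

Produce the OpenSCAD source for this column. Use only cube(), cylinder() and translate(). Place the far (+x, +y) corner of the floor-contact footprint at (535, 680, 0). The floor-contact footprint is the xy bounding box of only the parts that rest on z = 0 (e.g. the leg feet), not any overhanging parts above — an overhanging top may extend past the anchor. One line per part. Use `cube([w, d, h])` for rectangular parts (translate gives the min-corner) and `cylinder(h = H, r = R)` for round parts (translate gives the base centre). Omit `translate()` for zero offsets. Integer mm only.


translate([371, 516, 0]) cylinder(h = 3777, r = 164);


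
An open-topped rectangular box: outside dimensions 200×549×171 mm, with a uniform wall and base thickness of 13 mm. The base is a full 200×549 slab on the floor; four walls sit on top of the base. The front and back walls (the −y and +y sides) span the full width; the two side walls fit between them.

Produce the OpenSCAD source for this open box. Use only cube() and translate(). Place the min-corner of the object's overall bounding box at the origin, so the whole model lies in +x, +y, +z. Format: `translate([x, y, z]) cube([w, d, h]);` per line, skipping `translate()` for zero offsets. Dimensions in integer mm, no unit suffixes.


cube([200, 549, 13]);
translate([0, 0, 13]) cube([200, 13, 158]);
translate([0, 536, 13]) cube([200, 13, 158]);
translate([0, 13, 13]) cube([13, 523, 158]);
translate([187, 13, 13]) cube([13, 523, 158]);


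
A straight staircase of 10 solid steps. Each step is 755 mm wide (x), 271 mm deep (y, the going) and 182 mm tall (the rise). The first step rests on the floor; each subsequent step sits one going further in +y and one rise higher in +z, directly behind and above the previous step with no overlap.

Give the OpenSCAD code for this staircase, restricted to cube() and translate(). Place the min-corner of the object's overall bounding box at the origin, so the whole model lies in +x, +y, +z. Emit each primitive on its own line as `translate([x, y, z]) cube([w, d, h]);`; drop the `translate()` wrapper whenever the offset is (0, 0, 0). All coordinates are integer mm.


cube([755, 271, 182]);
translate([0, 271, 182]) cube([755, 271, 182]);
translate([0, 542, 364]) cube([755, 271, 182]);
translate([0, 813, 546]) cube([755, 271, 182]);
translate([0, 1084, 728]) cube([755, 271, 182]);
translate([0, 1355, 910]) cube([755, 271, 182]);
translate([0, 1626, 1092]) cube([755, 271, 182]);
translate([0, 1897, 1274]) cube([755, 271, 182]);
translate([0, 2168, 1456]) cube([755, 271, 182]);
translate([0, 2439, 1638]) cube([755, 271, 182]);


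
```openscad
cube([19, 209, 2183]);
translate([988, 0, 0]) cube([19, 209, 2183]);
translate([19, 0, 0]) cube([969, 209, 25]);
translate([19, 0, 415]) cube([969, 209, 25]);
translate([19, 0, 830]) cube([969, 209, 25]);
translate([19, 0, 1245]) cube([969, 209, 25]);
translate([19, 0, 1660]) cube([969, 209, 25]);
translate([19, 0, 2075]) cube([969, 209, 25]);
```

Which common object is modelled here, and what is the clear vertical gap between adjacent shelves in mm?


A bookshelf. The clear shelf gap is 390 mm.

Two tall side panels with 6 horizontal boards between them — a bookshelf. The first two shelf undersides are at z = 0 and z = 415; with shelf thickness 25, the clear gap is 415 − 0 − 25 = 390 mm.


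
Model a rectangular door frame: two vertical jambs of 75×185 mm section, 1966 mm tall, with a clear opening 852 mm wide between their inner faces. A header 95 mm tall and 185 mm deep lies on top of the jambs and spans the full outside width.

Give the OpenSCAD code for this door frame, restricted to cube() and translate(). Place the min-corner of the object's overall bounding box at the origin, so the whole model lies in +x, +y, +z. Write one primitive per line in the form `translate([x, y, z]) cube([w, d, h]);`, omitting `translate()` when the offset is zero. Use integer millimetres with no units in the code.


cube([75, 185, 1966]);
translate([927, 0, 0]) cube([75, 185, 1966]);
translate([0, 0, 1966]) cube([1002, 185, 95]);


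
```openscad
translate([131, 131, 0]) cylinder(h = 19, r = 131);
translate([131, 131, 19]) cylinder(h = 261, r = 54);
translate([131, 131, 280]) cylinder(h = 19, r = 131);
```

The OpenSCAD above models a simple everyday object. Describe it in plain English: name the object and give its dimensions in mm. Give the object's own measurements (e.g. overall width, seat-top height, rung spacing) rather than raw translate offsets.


A spool: two coaxial disc flanges of radius 131 mm and thickness 19 mm, joined by a core cylinder of radius 54 mm and height 261 mm. The lower flange rests on z = 0 and the three cylinders share a vertical axis.


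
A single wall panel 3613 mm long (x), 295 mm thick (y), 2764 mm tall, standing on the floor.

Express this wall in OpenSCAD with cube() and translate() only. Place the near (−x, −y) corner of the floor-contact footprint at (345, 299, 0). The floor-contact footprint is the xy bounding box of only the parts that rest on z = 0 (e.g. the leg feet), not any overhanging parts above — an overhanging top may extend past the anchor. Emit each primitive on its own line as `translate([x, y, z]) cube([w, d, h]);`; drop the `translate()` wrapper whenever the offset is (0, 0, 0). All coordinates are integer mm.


translate([345, 299, 0]) cube([3613, 295, 2764]);
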